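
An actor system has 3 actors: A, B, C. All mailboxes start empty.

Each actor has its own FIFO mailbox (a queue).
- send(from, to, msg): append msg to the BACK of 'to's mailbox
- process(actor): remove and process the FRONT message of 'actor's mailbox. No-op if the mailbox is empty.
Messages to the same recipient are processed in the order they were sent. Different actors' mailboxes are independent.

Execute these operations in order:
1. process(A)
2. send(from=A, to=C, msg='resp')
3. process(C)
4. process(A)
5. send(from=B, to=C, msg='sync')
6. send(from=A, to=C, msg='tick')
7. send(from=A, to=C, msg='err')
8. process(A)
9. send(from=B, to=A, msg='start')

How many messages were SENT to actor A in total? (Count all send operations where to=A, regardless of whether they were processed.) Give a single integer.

After 1 (process(A)): A:[] B:[] C:[]
After 2 (send(from=A, to=C, msg='resp')): A:[] B:[] C:[resp]
After 3 (process(C)): A:[] B:[] C:[]
After 4 (process(A)): A:[] B:[] C:[]
After 5 (send(from=B, to=C, msg='sync')): A:[] B:[] C:[sync]
After 6 (send(from=A, to=C, msg='tick')): A:[] B:[] C:[sync,tick]
After 7 (send(from=A, to=C, msg='err')): A:[] B:[] C:[sync,tick,err]
After 8 (process(A)): A:[] B:[] C:[sync,tick,err]
After 9 (send(from=B, to=A, msg='start')): A:[start] B:[] C:[sync,tick,err]

Answer: 1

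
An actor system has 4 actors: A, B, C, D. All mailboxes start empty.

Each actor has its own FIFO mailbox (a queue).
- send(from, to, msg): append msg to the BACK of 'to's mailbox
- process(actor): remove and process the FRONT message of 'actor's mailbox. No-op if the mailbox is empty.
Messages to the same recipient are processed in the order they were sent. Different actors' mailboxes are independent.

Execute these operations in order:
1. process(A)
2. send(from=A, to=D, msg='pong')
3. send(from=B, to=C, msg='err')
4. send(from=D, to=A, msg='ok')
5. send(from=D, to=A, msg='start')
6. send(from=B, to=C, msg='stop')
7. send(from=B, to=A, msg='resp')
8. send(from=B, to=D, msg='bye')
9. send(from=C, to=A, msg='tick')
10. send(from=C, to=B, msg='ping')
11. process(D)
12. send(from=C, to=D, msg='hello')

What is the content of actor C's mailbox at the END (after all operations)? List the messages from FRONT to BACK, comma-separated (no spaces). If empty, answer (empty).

Answer: err,stop

Derivation:
After 1 (process(A)): A:[] B:[] C:[] D:[]
After 2 (send(from=A, to=D, msg='pong')): A:[] B:[] C:[] D:[pong]
After 3 (send(from=B, to=C, msg='err')): A:[] B:[] C:[err] D:[pong]
After 4 (send(from=D, to=A, msg='ok')): A:[ok] B:[] C:[err] D:[pong]
After 5 (send(from=D, to=A, msg='start')): A:[ok,start] B:[] C:[err] D:[pong]
After 6 (send(from=B, to=C, msg='stop')): A:[ok,start] B:[] C:[err,stop] D:[pong]
After 7 (send(from=B, to=A, msg='resp')): A:[ok,start,resp] B:[] C:[err,stop] D:[pong]
After 8 (send(from=B, to=D, msg='bye')): A:[ok,start,resp] B:[] C:[err,stop] D:[pong,bye]
After 9 (send(from=C, to=A, msg='tick')): A:[ok,start,resp,tick] B:[] C:[err,stop] D:[pong,bye]
After 10 (send(from=C, to=B, msg='ping')): A:[ok,start,resp,tick] B:[ping] C:[err,stop] D:[pong,bye]
After 11 (process(D)): A:[ok,start,resp,tick] B:[ping] C:[err,stop] D:[bye]
After 12 (send(from=C, to=D, msg='hello')): A:[ok,start,resp,tick] B:[ping] C:[err,stop] D:[bye,hello]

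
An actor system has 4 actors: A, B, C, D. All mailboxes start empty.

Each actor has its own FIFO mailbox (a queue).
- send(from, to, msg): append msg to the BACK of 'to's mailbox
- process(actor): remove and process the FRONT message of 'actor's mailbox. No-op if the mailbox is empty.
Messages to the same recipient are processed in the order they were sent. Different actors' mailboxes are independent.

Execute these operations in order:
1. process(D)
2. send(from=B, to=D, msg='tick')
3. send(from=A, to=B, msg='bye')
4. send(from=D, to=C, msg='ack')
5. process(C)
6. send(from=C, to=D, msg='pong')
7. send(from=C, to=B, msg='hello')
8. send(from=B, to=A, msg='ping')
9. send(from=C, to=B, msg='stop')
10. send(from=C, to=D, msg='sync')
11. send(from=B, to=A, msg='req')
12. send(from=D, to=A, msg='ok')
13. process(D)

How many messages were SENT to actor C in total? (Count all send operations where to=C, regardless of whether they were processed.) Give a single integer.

After 1 (process(D)): A:[] B:[] C:[] D:[]
After 2 (send(from=B, to=D, msg='tick')): A:[] B:[] C:[] D:[tick]
After 3 (send(from=A, to=B, msg='bye')): A:[] B:[bye] C:[] D:[tick]
After 4 (send(from=D, to=C, msg='ack')): A:[] B:[bye] C:[ack] D:[tick]
After 5 (process(C)): A:[] B:[bye] C:[] D:[tick]
After 6 (send(from=C, to=D, msg='pong')): A:[] B:[bye] C:[] D:[tick,pong]
After 7 (send(from=C, to=B, msg='hello')): A:[] B:[bye,hello] C:[] D:[tick,pong]
After 8 (send(from=B, to=A, msg='ping')): A:[ping] B:[bye,hello] C:[] D:[tick,pong]
After 9 (send(from=C, to=B, msg='stop')): A:[ping] B:[bye,hello,stop] C:[] D:[tick,pong]
After 10 (send(from=C, to=D, msg='sync')): A:[ping] B:[bye,hello,stop] C:[] D:[tick,pong,sync]
After 11 (send(from=B, to=A, msg='req')): A:[ping,req] B:[bye,hello,stop] C:[] D:[tick,pong,sync]
After 12 (send(from=D, to=A, msg='ok')): A:[ping,req,ok] B:[bye,hello,stop] C:[] D:[tick,pong,sync]
After 13 (process(D)): A:[ping,req,ok] B:[bye,hello,stop] C:[] D:[pong,sync]

Answer: 1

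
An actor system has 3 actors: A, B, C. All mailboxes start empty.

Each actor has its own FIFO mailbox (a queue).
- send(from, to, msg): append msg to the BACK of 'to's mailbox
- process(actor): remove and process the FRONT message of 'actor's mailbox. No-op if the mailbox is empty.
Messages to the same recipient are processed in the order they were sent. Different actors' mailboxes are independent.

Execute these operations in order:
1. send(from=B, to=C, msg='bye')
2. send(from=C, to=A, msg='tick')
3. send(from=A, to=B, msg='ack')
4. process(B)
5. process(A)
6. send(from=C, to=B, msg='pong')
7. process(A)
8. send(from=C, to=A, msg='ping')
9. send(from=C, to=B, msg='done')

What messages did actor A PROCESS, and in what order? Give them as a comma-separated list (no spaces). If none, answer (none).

After 1 (send(from=B, to=C, msg='bye')): A:[] B:[] C:[bye]
After 2 (send(from=C, to=A, msg='tick')): A:[tick] B:[] C:[bye]
After 3 (send(from=A, to=B, msg='ack')): A:[tick] B:[ack] C:[bye]
After 4 (process(B)): A:[tick] B:[] C:[bye]
After 5 (process(A)): A:[] B:[] C:[bye]
After 6 (send(from=C, to=B, msg='pong')): A:[] B:[pong] C:[bye]
After 7 (process(A)): A:[] B:[pong] C:[bye]
After 8 (send(from=C, to=A, msg='ping')): A:[ping] B:[pong] C:[bye]
After 9 (send(from=C, to=B, msg='done')): A:[ping] B:[pong,done] C:[bye]

Answer: tick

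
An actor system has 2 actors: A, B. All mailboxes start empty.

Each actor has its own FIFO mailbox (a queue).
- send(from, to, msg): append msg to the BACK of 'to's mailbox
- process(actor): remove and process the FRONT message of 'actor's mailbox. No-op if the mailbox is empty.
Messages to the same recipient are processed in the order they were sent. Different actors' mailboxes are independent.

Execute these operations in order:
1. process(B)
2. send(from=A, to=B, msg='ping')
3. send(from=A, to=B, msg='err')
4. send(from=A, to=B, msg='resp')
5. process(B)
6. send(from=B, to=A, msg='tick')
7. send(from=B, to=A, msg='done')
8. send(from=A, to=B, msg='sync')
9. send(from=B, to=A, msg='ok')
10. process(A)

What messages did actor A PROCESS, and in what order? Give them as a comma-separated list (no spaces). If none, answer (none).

After 1 (process(B)): A:[] B:[]
After 2 (send(from=A, to=B, msg='ping')): A:[] B:[ping]
After 3 (send(from=A, to=B, msg='err')): A:[] B:[ping,err]
After 4 (send(from=A, to=B, msg='resp')): A:[] B:[ping,err,resp]
After 5 (process(B)): A:[] B:[err,resp]
After 6 (send(from=B, to=A, msg='tick')): A:[tick] B:[err,resp]
After 7 (send(from=B, to=A, msg='done')): A:[tick,done] B:[err,resp]
After 8 (send(from=A, to=B, msg='sync')): A:[tick,done] B:[err,resp,sync]
After 9 (send(from=B, to=A, msg='ok')): A:[tick,done,ok] B:[err,resp,sync]
After 10 (process(A)): A:[done,ok] B:[err,resp,sync]

Answer: tick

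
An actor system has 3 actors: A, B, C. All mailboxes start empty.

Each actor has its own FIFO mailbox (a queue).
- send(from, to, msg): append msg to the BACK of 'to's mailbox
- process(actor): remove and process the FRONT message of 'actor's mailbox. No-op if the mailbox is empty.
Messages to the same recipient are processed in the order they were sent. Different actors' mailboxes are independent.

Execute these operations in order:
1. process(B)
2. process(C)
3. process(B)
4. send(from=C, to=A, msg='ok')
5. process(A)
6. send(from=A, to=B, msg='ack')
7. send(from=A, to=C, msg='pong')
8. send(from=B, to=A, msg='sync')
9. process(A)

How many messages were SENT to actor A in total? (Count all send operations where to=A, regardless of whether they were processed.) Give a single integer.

After 1 (process(B)): A:[] B:[] C:[]
After 2 (process(C)): A:[] B:[] C:[]
After 3 (process(B)): A:[] B:[] C:[]
After 4 (send(from=C, to=A, msg='ok')): A:[ok] B:[] C:[]
After 5 (process(A)): A:[] B:[] C:[]
After 6 (send(from=A, to=B, msg='ack')): A:[] B:[ack] C:[]
After 7 (send(from=A, to=C, msg='pong')): A:[] B:[ack] C:[pong]
After 8 (send(from=B, to=A, msg='sync')): A:[sync] B:[ack] C:[pong]
After 9 (process(A)): A:[] B:[ack] C:[pong]

Answer: 2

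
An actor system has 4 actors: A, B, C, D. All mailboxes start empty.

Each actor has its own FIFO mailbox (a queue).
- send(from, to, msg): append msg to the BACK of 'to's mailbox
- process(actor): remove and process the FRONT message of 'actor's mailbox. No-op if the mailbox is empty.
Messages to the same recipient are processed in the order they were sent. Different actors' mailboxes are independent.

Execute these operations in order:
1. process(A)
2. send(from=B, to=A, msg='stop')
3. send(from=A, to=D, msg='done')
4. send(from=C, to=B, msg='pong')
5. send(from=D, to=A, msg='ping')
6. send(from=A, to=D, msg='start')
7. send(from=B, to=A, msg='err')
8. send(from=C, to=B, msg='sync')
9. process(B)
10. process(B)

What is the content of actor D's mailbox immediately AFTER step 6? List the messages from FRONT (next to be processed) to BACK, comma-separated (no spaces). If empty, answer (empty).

After 1 (process(A)): A:[] B:[] C:[] D:[]
After 2 (send(from=B, to=A, msg='stop')): A:[stop] B:[] C:[] D:[]
After 3 (send(from=A, to=D, msg='done')): A:[stop] B:[] C:[] D:[done]
After 4 (send(from=C, to=B, msg='pong')): A:[stop] B:[pong] C:[] D:[done]
After 5 (send(from=D, to=A, msg='ping')): A:[stop,ping] B:[pong] C:[] D:[done]
After 6 (send(from=A, to=D, msg='start')): A:[stop,ping] B:[pong] C:[] D:[done,start]

done,start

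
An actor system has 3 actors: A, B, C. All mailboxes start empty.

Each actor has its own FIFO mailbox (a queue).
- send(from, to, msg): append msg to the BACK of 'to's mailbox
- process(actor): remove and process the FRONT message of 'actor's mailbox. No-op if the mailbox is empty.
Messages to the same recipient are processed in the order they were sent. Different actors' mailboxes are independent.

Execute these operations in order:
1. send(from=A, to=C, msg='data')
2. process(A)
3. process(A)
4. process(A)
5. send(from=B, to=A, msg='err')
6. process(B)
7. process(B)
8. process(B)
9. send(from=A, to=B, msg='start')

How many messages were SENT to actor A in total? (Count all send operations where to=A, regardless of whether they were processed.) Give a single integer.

After 1 (send(from=A, to=C, msg='data')): A:[] B:[] C:[data]
After 2 (process(A)): A:[] B:[] C:[data]
After 3 (process(A)): A:[] B:[] C:[data]
After 4 (process(A)): A:[] B:[] C:[data]
After 5 (send(from=B, to=A, msg='err')): A:[err] B:[] C:[data]
After 6 (process(B)): A:[err] B:[] C:[data]
After 7 (process(B)): A:[err] B:[] C:[data]
After 8 (process(B)): A:[err] B:[] C:[data]
After 9 (send(from=A, to=B, msg='start')): A:[err] B:[start] C:[data]

Answer: 1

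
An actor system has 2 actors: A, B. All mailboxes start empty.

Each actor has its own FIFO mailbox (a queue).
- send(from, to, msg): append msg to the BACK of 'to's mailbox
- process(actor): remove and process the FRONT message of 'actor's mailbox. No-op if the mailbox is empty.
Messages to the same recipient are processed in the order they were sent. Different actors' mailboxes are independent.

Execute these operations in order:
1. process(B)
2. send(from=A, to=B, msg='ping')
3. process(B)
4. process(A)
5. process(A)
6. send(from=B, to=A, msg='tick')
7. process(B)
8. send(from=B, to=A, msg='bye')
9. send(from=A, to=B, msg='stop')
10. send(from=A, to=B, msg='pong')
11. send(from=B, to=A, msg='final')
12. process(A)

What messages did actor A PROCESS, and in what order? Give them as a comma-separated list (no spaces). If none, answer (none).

After 1 (process(B)): A:[] B:[]
After 2 (send(from=A, to=B, msg='ping')): A:[] B:[ping]
After 3 (process(B)): A:[] B:[]
After 4 (process(A)): A:[] B:[]
After 5 (process(A)): A:[] B:[]
After 6 (send(from=B, to=A, msg='tick')): A:[tick] B:[]
After 7 (process(B)): A:[tick] B:[]
After 8 (send(from=B, to=A, msg='bye')): A:[tick,bye] B:[]
After 9 (send(from=A, to=B, msg='stop')): A:[tick,bye] B:[stop]
After 10 (send(from=A, to=B, msg='pong')): A:[tick,bye] B:[stop,pong]
After 11 (send(from=B, to=A, msg='final')): A:[tick,bye,final] B:[stop,pong]
After 12 (process(A)): A:[bye,final] B:[stop,pong]

Answer: tick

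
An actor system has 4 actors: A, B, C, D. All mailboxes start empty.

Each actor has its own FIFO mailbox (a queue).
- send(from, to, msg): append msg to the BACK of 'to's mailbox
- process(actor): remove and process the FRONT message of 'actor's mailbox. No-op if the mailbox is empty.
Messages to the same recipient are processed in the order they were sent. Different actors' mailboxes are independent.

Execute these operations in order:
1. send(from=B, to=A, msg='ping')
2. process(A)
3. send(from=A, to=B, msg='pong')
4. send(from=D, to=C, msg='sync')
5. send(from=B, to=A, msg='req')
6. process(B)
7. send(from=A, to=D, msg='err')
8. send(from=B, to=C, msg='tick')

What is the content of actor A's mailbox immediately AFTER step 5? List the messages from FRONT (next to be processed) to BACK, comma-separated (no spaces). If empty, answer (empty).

After 1 (send(from=B, to=A, msg='ping')): A:[ping] B:[] C:[] D:[]
After 2 (process(A)): A:[] B:[] C:[] D:[]
After 3 (send(from=A, to=B, msg='pong')): A:[] B:[pong] C:[] D:[]
After 4 (send(from=D, to=C, msg='sync')): A:[] B:[pong] C:[sync] D:[]
After 5 (send(from=B, to=A, msg='req')): A:[req] B:[pong] C:[sync] D:[]

req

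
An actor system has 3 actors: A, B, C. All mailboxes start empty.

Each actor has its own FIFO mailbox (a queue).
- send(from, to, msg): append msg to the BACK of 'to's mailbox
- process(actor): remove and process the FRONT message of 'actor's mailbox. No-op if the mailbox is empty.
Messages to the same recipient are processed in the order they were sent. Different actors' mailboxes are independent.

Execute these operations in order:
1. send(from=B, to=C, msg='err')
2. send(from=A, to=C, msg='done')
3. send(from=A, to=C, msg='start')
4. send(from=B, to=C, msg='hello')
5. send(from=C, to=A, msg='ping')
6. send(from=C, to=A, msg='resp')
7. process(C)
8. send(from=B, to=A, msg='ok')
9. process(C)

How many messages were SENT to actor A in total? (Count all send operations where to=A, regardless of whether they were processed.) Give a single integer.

Answer: 3

Derivation:
After 1 (send(from=B, to=C, msg='err')): A:[] B:[] C:[err]
After 2 (send(from=A, to=C, msg='done')): A:[] B:[] C:[err,done]
After 3 (send(from=A, to=C, msg='start')): A:[] B:[] C:[err,done,start]
After 4 (send(from=B, to=C, msg='hello')): A:[] B:[] C:[err,done,start,hello]
After 5 (send(from=C, to=A, msg='ping')): A:[ping] B:[] C:[err,done,start,hello]
After 6 (send(from=C, to=A, msg='resp')): A:[ping,resp] B:[] C:[err,done,start,hello]
After 7 (process(C)): A:[ping,resp] B:[] C:[done,start,hello]
After 8 (send(from=B, to=A, msg='ok')): A:[ping,resp,ok] B:[] C:[done,start,hello]
After 9 (process(C)): A:[ping,resp,ok] B:[] C:[start,hello]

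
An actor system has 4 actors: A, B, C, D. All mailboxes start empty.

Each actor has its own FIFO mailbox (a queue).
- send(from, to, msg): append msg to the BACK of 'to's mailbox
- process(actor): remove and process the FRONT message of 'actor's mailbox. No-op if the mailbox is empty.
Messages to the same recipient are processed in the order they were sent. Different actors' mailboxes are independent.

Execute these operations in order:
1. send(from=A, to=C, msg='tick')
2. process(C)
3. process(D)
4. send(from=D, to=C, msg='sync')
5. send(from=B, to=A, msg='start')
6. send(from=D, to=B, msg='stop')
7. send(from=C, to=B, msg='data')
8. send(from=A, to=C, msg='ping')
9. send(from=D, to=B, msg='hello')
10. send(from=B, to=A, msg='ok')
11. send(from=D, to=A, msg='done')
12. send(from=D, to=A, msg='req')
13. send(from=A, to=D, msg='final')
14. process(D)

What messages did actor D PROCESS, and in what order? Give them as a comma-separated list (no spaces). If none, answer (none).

After 1 (send(from=A, to=C, msg='tick')): A:[] B:[] C:[tick] D:[]
After 2 (process(C)): A:[] B:[] C:[] D:[]
After 3 (process(D)): A:[] B:[] C:[] D:[]
After 4 (send(from=D, to=C, msg='sync')): A:[] B:[] C:[sync] D:[]
After 5 (send(from=B, to=A, msg='start')): A:[start] B:[] C:[sync] D:[]
After 6 (send(from=D, to=B, msg='stop')): A:[start] B:[stop] C:[sync] D:[]
After 7 (send(from=C, to=B, msg='data')): A:[start] B:[stop,data] C:[sync] D:[]
After 8 (send(from=A, to=C, msg='ping')): A:[start] B:[stop,data] C:[sync,ping] D:[]
After 9 (send(from=D, to=B, msg='hello')): A:[start] B:[stop,data,hello] C:[sync,ping] D:[]
After 10 (send(from=B, to=A, msg='ok')): A:[start,ok] B:[stop,data,hello] C:[sync,ping] D:[]
After 11 (send(from=D, to=A, msg='done')): A:[start,ok,done] B:[stop,data,hello] C:[sync,ping] D:[]
After 12 (send(from=D, to=A, msg='req')): A:[start,ok,done,req] B:[stop,data,hello] C:[sync,ping] D:[]
After 13 (send(from=A, to=D, msg='final')): A:[start,ok,done,req] B:[stop,data,hello] C:[sync,ping] D:[final]
After 14 (process(D)): A:[start,ok,done,req] B:[stop,data,hello] C:[sync,ping] D:[]

Answer: final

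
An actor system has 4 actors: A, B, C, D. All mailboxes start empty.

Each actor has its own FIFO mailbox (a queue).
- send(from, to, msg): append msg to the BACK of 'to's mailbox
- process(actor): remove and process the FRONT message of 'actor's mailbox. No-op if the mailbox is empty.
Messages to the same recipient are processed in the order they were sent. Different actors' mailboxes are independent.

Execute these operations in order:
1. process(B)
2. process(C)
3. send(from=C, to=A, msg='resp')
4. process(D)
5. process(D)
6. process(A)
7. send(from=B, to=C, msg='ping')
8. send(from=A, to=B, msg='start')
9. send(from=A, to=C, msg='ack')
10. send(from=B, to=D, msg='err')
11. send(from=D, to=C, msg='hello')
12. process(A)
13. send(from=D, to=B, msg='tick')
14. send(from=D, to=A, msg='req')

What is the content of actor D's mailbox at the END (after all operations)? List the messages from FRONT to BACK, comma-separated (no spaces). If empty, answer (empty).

Answer: err

Derivation:
After 1 (process(B)): A:[] B:[] C:[] D:[]
After 2 (process(C)): A:[] B:[] C:[] D:[]
After 3 (send(from=C, to=A, msg='resp')): A:[resp] B:[] C:[] D:[]
After 4 (process(D)): A:[resp] B:[] C:[] D:[]
After 5 (process(D)): A:[resp] B:[] C:[] D:[]
After 6 (process(A)): A:[] B:[] C:[] D:[]
After 7 (send(from=B, to=C, msg='ping')): A:[] B:[] C:[ping] D:[]
After 8 (send(from=A, to=B, msg='start')): A:[] B:[start] C:[ping] D:[]
After 9 (send(from=A, to=C, msg='ack')): A:[] B:[start] C:[ping,ack] D:[]
After 10 (send(from=B, to=D, msg='err')): A:[] B:[start] C:[ping,ack] D:[err]
After 11 (send(from=D, to=C, msg='hello')): A:[] B:[start] C:[ping,ack,hello] D:[err]
After 12 (process(A)): A:[] B:[start] C:[ping,ack,hello] D:[err]
After 13 (send(from=D, to=B, msg='tick')): A:[] B:[start,tick] C:[ping,ack,hello] D:[err]
After 14 (send(from=D, to=A, msg='req')): A:[req] B:[start,tick] C:[ping,ack,hello] D:[err]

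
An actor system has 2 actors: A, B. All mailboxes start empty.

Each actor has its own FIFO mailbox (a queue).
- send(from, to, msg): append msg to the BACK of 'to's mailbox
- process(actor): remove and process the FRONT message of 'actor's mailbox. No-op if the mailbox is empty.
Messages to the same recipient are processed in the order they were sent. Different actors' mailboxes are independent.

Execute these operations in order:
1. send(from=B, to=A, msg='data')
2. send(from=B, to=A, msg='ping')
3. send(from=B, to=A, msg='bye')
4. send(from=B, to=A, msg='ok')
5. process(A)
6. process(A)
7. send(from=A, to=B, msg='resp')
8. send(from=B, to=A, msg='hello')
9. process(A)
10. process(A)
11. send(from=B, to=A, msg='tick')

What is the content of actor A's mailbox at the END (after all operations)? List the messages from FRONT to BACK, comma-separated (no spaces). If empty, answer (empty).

Answer: hello,tick

Derivation:
After 1 (send(from=B, to=A, msg='data')): A:[data] B:[]
After 2 (send(from=B, to=A, msg='ping')): A:[data,ping] B:[]
After 3 (send(from=B, to=A, msg='bye')): A:[data,ping,bye] B:[]
After 4 (send(from=B, to=A, msg='ok')): A:[data,ping,bye,ok] B:[]
After 5 (process(A)): A:[ping,bye,ok] B:[]
After 6 (process(A)): A:[bye,ok] B:[]
After 7 (send(from=A, to=B, msg='resp')): A:[bye,ok] B:[resp]
After 8 (send(from=B, to=A, msg='hello')): A:[bye,ok,hello] B:[resp]
After 9 (process(A)): A:[ok,hello] B:[resp]
After 10 (process(A)): A:[hello] B:[resp]
After 11 (send(from=B, to=A, msg='tick')): A:[hello,tick] B:[resp]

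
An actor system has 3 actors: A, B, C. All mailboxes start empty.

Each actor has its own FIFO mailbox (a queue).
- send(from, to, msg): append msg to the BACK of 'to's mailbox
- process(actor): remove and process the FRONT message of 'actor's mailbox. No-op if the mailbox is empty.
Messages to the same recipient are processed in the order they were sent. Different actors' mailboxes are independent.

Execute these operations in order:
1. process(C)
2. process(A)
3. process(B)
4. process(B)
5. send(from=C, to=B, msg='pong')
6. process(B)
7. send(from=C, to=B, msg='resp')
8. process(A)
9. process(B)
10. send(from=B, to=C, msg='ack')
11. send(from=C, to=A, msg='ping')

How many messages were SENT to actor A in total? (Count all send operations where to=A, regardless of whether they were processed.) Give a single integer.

Answer: 1

Derivation:
After 1 (process(C)): A:[] B:[] C:[]
After 2 (process(A)): A:[] B:[] C:[]
After 3 (process(B)): A:[] B:[] C:[]
After 4 (process(B)): A:[] B:[] C:[]
After 5 (send(from=C, to=B, msg='pong')): A:[] B:[pong] C:[]
After 6 (process(B)): A:[] B:[] C:[]
After 7 (send(from=C, to=B, msg='resp')): A:[] B:[resp] C:[]
After 8 (process(A)): A:[] B:[resp] C:[]
After 9 (process(B)): A:[] B:[] C:[]
After 10 (send(from=B, to=C, msg='ack')): A:[] B:[] C:[ack]
After 11 (send(from=C, to=A, msg='ping')): A:[ping] B:[] C:[ack]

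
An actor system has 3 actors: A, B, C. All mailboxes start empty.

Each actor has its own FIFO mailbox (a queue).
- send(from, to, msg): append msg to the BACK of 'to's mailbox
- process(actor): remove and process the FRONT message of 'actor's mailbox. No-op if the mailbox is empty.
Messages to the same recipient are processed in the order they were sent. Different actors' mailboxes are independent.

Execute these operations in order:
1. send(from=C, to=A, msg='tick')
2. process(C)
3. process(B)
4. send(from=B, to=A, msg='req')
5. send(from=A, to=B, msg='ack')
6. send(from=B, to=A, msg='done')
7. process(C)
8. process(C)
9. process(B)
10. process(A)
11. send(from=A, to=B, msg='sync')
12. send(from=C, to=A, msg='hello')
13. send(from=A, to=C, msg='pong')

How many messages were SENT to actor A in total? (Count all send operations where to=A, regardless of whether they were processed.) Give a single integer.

Answer: 4

Derivation:
After 1 (send(from=C, to=A, msg='tick')): A:[tick] B:[] C:[]
After 2 (process(C)): A:[tick] B:[] C:[]
After 3 (process(B)): A:[tick] B:[] C:[]
After 4 (send(from=B, to=A, msg='req')): A:[tick,req] B:[] C:[]
After 5 (send(from=A, to=B, msg='ack')): A:[tick,req] B:[ack] C:[]
After 6 (send(from=B, to=A, msg='done')): A:[tick,req,done] B:[ack] C:[]
After 7 (process(C)): A:[tick,req,done] B:[ack] C:[]
After 8 (process(C)): A:[tick,req,done] B:[ack] C:[]
After 9 (process(B)): A:[tick,req,done] B:[] C:[]
After 10 (process(A)): A:[req,done] B:[] C:[]
After 11 (send(from=A, to=B, msg='sync')): A:[req,done] B:[sync] C:[]
After 12 (send(from=C, to=A, msg='hello')): A:[req,done,hello] B:[sync] C:[]
After 13 (send(from=A, to=C, msg='pong')): A:[req,done,hello] B:[sync] C:[pong]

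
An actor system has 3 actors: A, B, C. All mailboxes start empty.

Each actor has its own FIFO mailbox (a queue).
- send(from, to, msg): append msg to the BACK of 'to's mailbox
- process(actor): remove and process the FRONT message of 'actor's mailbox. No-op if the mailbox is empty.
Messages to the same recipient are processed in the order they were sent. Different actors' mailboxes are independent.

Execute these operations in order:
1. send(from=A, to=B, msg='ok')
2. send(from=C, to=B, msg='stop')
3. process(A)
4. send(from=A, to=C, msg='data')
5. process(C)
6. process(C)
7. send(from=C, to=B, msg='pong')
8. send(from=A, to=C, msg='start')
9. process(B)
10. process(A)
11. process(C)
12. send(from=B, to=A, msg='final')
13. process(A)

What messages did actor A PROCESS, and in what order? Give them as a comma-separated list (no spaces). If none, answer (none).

Answer: final

Derivation:
After 1 (send(from=A, to=B, msg='ok')): A:[] B:[ok] C:[]
After 2 (send(from=C, to=B, msg='stop')): A:[] B:[ok,stop] C:[]
After 3 (process(A)): A:[] B:[ok,stop] C:[]
After 4 (send(from=A, to=C, msg='data')): A:[] B:[ok,stop] C:[data]
After 5 (process(C)): A:[] B:[ok,stop] C:[]
After 6 (process(C)): A:[] B:[ok,stop] C:[]
After 7 (send(from=C, to=B, msg='pong')): A:[] B:[ok,stop,pong] C:[]
After 8 (send(from=A, to=C, msg='start')): A:[] B:[ok,stop,pong] C:[start]
After 9 (process(B)): A:[] B:[stop,pong] C:[start]
After 10 (process(A)): A:[] B:[stop,pong] C:[start]
After 11 (process(C)): A:[] B:[stop,pong] C:[]
After 12 (send(from=B, to=A, msg='final')): A:[final] B:[stop,pong] C:[]
After 13 (process(A)): A:[] B:[stop,pong] C:[]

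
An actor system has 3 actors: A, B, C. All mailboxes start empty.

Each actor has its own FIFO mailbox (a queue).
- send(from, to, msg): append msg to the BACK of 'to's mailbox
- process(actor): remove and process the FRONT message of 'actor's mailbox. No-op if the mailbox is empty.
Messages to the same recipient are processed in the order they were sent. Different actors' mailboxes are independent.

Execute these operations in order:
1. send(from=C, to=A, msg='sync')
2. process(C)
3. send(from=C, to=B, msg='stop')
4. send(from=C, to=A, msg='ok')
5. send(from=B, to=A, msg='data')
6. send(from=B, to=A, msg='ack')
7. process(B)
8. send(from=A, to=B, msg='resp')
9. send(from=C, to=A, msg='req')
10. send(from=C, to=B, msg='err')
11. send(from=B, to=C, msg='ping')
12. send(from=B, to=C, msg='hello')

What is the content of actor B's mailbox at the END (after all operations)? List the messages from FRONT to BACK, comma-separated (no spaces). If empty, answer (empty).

After 1 (send(from=C, to=A, msg='sync')): A:[sync] B:[] C:[]
After 2 (process(C)): A:[sync] B:[] C:[]
After 3 (send(from=C, to=B, msg='stop')): A:[sync] B:[stop] C:[]
After 4 (send(from=C, to=A, msg='ok')): A:[sync,ok] B:[stop] C:[]
After 5 (send(from=B, to=A, msg='data')): A:[sync,ok,data] B:[stop] C:[]
After 6 (send(from=B, to=A, msg='ack')): A:[sync,ok,data,ack] B:[stop] C:[]
After 7 (process(B)): A:[sync,ok,data,ack] B:[] C:[]
After 8 (send(from=A, to=B, msg='resp')): A:[sync,ok,data,ack] B:[resp] C:[]
After 9 (send(from=C, to=A, msg='req')): A:[sync,ok,data,ack,req] B:[resp] C:[]
After 10 (send(from=C, to=B, msg='err')): A:[sync,ok,data,ack,req] B:[resp,err] C:[]
After 11 (send(from=B, to=C, msg='ping')): A:[sync,ok,data,ack,req] B:[resp,err] C:[ping]
After 12 (send(from=B, to=C, msg='hello')): A:[sync,ok,data,ack,req] B:[resp,err] C:[ping,hello]

Answer: resp,err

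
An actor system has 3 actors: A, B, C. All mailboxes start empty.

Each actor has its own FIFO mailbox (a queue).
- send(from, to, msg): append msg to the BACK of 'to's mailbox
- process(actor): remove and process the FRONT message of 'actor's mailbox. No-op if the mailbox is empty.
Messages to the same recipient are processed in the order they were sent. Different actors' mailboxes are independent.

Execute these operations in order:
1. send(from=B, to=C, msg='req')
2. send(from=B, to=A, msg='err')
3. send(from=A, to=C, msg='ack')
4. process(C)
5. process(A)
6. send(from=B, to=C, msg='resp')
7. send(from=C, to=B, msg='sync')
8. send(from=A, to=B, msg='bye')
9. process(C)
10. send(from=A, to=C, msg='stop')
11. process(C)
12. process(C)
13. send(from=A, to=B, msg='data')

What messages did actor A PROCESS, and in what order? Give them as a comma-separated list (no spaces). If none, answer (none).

After 1 (send(from=B, to=C, msg='req')): A:[] B:[] C:[req]
After 2 (send(from=B, to=A, msg='err')): A:[err] B:[] C:[req]
After 3 (send(from=A, to=C, msg='ack')): A:[err] B:[] C:[req,ack]
After 4 (process(C)): A:[err] B:[] C:[ack]
After 5 (process(A)): A:[] B:[] C:[ack]
After 6 (send(from=B, to=C, msg='resp')): A:[] B:[] C:[ack,resp]
After 7 (send(from=C, to=B, msg='sync')): A:[] B:[sync] C:[ack,resp]
After 8 (send(from=A, to=B, msg='bye')): A:[] B:[sync,bye] C:[ack,resp]
After 9 (process(C)): A:[] B:[sync,bye] C:[resp]
After 10 (send(from=A, to=C, msg='stop')): A:[] B:[sync,bye] C:[resp,stop]
After 11 (process(C)): A:[] B:[sync,bye] C:[stop]
After 12 (process(C)): A:[] B:[sync,bye] C:[]
After 13 (send(from=A, to=B, msg='data')): A:[] B:[sync,bye,data] C:[]

Answer: err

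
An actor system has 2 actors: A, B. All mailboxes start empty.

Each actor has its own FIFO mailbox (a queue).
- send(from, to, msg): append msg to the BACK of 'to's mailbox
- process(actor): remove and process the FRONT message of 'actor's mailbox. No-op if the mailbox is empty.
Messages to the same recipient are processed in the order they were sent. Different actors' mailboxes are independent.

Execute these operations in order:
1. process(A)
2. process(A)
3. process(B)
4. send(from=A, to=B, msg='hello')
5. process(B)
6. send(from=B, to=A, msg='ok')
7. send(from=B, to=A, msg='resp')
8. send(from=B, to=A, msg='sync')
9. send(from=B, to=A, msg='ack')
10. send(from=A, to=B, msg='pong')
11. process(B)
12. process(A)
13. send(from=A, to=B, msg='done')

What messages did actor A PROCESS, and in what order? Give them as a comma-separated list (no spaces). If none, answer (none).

After 1 (process(A)): A:[] B:[]
After 2 (process(A)): A:[] B:[]
After 3 (process(B)): A:[] B:[]
After 4 (send(from=A, to=B, msg='hello')): A:[] B:[hello]
After 5 (process(B)): A:[] B:[]
After 6 (send(from=B, to=A, msg='ok')): A:[ok] B:[]
After 7 (send(from=B, to=A, msg='resp')): A:[ok,resp] B:[]
After 8 (send(from=B, to=A, msg='sync')): A:[ok,resp,sync] B:[]
After 9 (send(from=B, to=A, msg='ack')): A:[ok,resp,sync,ack] B:[]
After 10 (send(from=A, to=B, msg='pong')): A:[ok,resp,sync,ack] B:[pong]
After 11 (process(B)): A:[ok,resp,sync,ack] B:[]
After 12 (process(A)): A:[resp,sync,ack] B:[]
After 13 (send(from=A, to=B, msg='done')): A:[resp,sync,ack] B:[done]

Answer: ok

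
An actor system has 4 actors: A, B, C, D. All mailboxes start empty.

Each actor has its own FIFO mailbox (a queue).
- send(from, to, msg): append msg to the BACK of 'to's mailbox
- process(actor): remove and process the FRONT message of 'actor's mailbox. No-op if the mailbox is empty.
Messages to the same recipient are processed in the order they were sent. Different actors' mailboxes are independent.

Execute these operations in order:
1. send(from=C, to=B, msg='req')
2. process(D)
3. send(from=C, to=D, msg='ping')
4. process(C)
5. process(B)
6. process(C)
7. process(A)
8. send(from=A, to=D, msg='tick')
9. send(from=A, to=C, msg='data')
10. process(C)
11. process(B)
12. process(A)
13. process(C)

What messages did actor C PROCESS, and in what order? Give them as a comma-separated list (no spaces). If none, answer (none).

Answer: data

Derivation:
After 1 (send(from=C, to=B, msg='req')): A:[] B:[req] C:[] D:[]
After 2 (process(D)): A:[] B:[req] C:[] D:[]
After 3 (send(from=C, to=D, msg='ping')): A:[] B:[req] C:[] D:[ping]
After 4 (process(C)): A:[] B:[req] C:[] D:[ping]
After 5 (process(B)): A:[] B:[] C:[] D:[ping]
After 6 (process(C)): A:[] B:[] C:[] D:[ping]
After 7 (process(A)): A:[] B:[] C:[] D:[ping]
After 8 (send(from=A, to=D, msg='tick')): A:[] B:[] C:[] D:[ping,tick]
After 9 (send(from=A, to=C, msg='data')): A:[] B:[] C:[data] D:[ping,tick]
After 10 (process(C)): A:[] B:[] C:[] D:[ping,tick]
After 11 (process(B)): A:[] B:[] C:[] D:[ping,tick]
After 12 (process(A)): A:[] B:[] C:[] D:[ping,tick]
After 13 (process(C)): A:[] B:[] C:[] D:[ping,tick]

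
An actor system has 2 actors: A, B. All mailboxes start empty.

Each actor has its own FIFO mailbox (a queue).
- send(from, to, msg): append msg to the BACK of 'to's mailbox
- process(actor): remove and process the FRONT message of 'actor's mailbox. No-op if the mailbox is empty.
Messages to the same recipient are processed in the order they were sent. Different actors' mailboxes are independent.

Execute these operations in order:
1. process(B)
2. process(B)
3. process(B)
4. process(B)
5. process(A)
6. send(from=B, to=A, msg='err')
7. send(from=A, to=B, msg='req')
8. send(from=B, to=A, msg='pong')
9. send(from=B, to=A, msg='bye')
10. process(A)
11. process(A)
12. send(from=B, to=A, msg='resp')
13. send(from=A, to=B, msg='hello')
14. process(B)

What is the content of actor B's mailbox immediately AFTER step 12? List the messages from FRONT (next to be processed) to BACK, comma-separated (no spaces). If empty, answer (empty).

After 1 (process(B)): A:[] B:[]
After 2 (process(B)): A:[] B:[]
After 3 (process(B)): A:[] B:[]
After 4 (process(B)): A:[] B:[]
After 5 (process(A)): A:[] B:[]
After 6 (send(from=B, to=A, msg='err')): A:[err] B:[]
After 7 (send(from=A, to=B, msg='req')): A:[err] B:[req]
After 8 (send(from=B, to=A, msg='pong')): A:[err,pong] B:[req]
After 9 (send(from=B, to=A, msg='bye')): A:[err,pong,bye] B:[req]
After 10 (process(A)): A:[pong,bye] B:[req]
After 11 (process(A)): A:[bye] B:[req]
After 12 (send(from=B, to=A, msg='resp')): A:[bye,resp] B:[req]

req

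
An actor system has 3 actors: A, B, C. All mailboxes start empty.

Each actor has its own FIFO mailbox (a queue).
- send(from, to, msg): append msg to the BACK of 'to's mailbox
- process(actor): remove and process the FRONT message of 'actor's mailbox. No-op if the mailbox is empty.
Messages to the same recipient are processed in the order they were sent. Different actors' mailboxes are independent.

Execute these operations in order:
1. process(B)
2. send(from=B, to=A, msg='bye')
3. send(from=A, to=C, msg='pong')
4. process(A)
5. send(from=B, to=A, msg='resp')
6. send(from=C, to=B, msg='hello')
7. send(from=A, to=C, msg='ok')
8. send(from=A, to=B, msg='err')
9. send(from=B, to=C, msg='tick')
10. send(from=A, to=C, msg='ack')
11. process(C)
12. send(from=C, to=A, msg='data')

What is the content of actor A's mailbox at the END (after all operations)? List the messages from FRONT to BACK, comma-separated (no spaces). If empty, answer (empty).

After 1 (process(B)): A:[] B:[] C:[]
After 2 (send(from=B, to=A, msg='bye')): A:[bye] B:[] C:[]
After 3 (send(from=A, to=C, msg='pong')): A:[bye] B:[] C:[pong]
After 4 (process(A)): A:[] B:[] C:[pong]
After 5 (send(from=B, to=A, msg='resp')): A:[resp] B:[] C:[pong]
After 6 (send(from=C, to=B, msg='hello')): A:[resp] B:[hello] C:[pong]
After 7 (send(from=A, to=C, msg='ok')): A:[resp] B:[hello] C:[pong,ok]
After 8 (send(from=A, to=B, msg='err')): A:[resp] B:[hello,err] C:[pong,ok]
After 9 (send(from=B, to=C, msg='tick')): A:[resp] B:[hello,err] C:[pong,ok,tick]
After 10 (send(from=A, to=C, msg='ack')): A:[resp] B:[hello,err] C:[pong,ok,tick,ack]
After 11 (process(C)): A:[resp] B:[hello,err] C:[ok,tick,ack]
After 12 (send(from=C, to=A, msg='data')): A:[resp,data] B:[hello,err] C:[ok,tick,ack]

Answer: resp,data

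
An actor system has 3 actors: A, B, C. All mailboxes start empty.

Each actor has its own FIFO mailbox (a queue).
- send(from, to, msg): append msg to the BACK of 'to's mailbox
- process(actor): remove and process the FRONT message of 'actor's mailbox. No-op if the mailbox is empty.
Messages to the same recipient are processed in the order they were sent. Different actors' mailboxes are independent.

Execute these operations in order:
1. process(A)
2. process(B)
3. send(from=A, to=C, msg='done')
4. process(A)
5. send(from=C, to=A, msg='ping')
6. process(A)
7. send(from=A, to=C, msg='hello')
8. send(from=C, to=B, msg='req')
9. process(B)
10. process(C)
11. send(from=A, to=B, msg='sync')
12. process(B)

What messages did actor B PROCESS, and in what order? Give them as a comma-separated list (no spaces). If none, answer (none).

After 1 (process(A)): A:[] B:[] C:[]
After 2 (process(B)): A:[] B:[] C:[]
After 3 (send(from=A, to=C, msg='done')): A:[] B:[] C:[done]
After 4 (process(A)): A:[] B:[] C:[done]
After 5 (send(from=C, to=A, msg='ping')): A:[ping] B:[] C:[done]
After 6 (process(A)): A:[] B:[] C:[done]
After 7 (send(from=A, to=C, msg='hello')): A:[] B:[] C:[done,hello]
After 8 (send(from=C, to=B, msg='req')): A:[] B:[req] C:[done,hello]
After 9 (process(B)): A:[] B:[] C:[done,hello]
After 10 (process(C)): A:[] B:[] C:[hello]
After 11 (send(from=A, to=B, msg='sync')): A:[] B:[sync] C:[hello]
After 12 (process(B)): A:[] B:[] C:[hello]

Answer: req,sync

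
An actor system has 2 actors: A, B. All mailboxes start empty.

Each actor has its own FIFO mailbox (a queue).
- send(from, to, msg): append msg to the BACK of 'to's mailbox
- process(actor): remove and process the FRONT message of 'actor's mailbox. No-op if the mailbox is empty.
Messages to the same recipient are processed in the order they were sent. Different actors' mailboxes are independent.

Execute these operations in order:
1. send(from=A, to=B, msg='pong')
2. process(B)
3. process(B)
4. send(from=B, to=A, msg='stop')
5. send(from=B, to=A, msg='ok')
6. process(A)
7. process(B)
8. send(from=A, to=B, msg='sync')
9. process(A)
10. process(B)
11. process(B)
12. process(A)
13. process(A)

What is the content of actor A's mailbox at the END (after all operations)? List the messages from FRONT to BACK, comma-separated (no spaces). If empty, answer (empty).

After 1 (send(from=A, to=B, msg='pong')): A:[] B:[pong]
After 2 (process(B)): A:[] B:[]
After 3 (process(B)): A:[] B:[]
After 4 (send(from=B, to=A, msg='stop')): A:[stop] B:[]
After 5 (send(from=B, to=A, msg='ok')): A:[stop,ok] B:[]
After 6 (process(A)): A:[ok] B:[]
After 7 (process(B)): A:[ok] B:[]
After 8 (send(from=A, to=B, msg='sync')): A:[ok] B:[sync]
After 9 (process(A)): A:[] B:[sync]
After 10 (process(B)): A:[] B:[]
After 11 (process(B)): A:[] B:[]
After 12 (process(A)): A:[] B:[]
After 13 (process(A)): A:[] B:[]

Answer: (empty)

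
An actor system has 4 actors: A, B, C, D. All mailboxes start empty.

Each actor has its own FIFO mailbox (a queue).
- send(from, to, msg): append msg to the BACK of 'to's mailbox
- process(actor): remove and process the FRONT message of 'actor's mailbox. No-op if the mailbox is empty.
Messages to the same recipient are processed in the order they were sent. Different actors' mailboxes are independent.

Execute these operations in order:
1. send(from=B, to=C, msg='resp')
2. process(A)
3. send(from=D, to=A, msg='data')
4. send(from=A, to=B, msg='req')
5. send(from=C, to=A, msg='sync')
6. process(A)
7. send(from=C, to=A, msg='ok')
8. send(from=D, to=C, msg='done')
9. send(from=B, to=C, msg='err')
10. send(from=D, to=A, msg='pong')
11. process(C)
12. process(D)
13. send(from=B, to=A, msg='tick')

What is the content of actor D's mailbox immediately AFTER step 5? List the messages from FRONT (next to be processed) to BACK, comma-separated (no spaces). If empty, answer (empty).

After 1 (send(from=B, to=C, msg='resp')): A:[] B:[] C:[resp] D:[]
After 2 (process(A)): A:[] B:[] C:[resp] D:[]
After 3 (send(from=D, to=A, msg='data')): A:[data] B:[] C:[resp] D:[]
After 4 (send(from=A, to=B, msg='req')): A:[data] B:[req] C:[resp] D:[]
After 5 (send(from=C, to=A, msg='sync')): A:[data,sync] B:[req] C:[resp] D:[]

(empty)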